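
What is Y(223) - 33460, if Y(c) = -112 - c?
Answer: -33795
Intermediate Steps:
Y(223) - 33460 = (-112 - 1*223) - 33460 = (-112 - 223) - 33460 = -335 - 33460 = -33795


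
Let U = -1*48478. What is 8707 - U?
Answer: 57185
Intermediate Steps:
U = -48478
8707 - U = 8707 - 1*(-48478) = 8707 + 48478 = 57185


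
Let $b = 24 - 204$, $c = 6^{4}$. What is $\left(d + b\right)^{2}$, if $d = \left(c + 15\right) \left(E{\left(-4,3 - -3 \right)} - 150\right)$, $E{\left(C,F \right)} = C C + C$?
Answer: $32796485604$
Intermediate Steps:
$E{\left(C,F \right)} = C + C^{2}$ ($E{\left(C,F \right)} = C^{2} + C = C + C^{2}$)
$c = 1296$
$b = -180$
$d = -180918$ ($d = \left(1296 + 15\right) \left(- 4 \left(1 - 4\right) - 150\right) = 1311 \left(\left(-4\right) \left(-3\right) - 150\right) = 1311 \left(12 - 150\right) = 1311 \left(-138\right) = -180918$)
$\left(d + b\right)^{2} = \left(-180918 - 180\right)^{2} = \left(-181098\right)^{2} = 32796485604$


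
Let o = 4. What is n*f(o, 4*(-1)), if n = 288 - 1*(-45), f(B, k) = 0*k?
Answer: 0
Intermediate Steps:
f(B, k) = 0
n = 333 (n = 288 + 45 = 333)
n*f(o, 4*(-1)) = 333*0 = 0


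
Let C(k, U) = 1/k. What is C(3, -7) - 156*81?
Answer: -37907/3 ≈ -12636.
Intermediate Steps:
C(3, -7) - 156*81 = 1/3 - 156*81 = ⅓ - 12636 = -37907/3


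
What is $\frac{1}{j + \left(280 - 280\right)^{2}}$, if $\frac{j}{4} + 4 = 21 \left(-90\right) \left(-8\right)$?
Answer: $\frac{1}{60464} \approx 1.6539 \cdot 10^{-5}$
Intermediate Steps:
$j = 60464$ ($j = -16 + 4 \cdot 21 \left(-90\right) \left(-8\right) = -16 + 4 \left(\left(-1890\right) \left(-8\right)\right) = -16 + 4 \cdot 15120 = -16 + 60480 = 60464$)
$\frac{1}{j + \left(280 - 280\right)^{2}} = \frac{1}{60464 + \left(280 - 280\right)^{2}} = \frac{1}{60464 + 0^{2}} = \frac{1}{60464 + 0} = \frac{1}{60464}$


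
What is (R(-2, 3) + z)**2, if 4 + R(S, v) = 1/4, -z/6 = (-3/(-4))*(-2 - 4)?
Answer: 8649/16 ≈ 540.56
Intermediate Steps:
z = 27 (z = -6*(-3/(-4))*(-2 - 4) = -6*(-3*(-1/4))*(-6) = -9*(-6)/2 = -6*(-9/2) = 27)
R(S, v) = -15/4 (R(S, v) = -4 + 1/4 = -15/4)
(R(-2, 3) + z)**2 = (-15/4 + 27)**2 = (93/4)**2 = 8649/16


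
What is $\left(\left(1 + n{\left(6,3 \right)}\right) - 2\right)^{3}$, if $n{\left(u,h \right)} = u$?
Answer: $125$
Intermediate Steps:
$\left(\left(1 + n{\left(6,3 \right)}\right) - 2\right)^{3} = \left(\left(1 + 6\right) - 2\right)^{3} = \left(7 - 2\right)^{3} = 5^{3} = 125$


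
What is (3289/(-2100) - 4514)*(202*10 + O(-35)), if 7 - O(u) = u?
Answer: -9776652359/1050 ≈ -9.3111e+6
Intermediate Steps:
O(u) = 7 - u
(3289/(-2100) - 4514)*(202*10 + O(-35)) = (3289/(-2100) - 4514)*(202*10 + (7 - 1*(-35))) = (3289*(-1/2100) - 4514)*(2020 + (7 + 35)) = (-3289/2100 - 4514)*(2020 + 42) = -9482689/2100*2062 = -9776652359/1050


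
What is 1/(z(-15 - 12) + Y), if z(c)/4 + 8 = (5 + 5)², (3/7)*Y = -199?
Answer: -3/289 ≈ -0.010381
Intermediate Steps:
Y = -1393/3 (Y = (7/3)*(-199) = -1393/3 ≈ -464.33)
z(c) = 368 (z(c) = -32 + 4*(5 + 5)² = -32 + 4*10² = -32 + 4*100 = -32 + 400 = 368)
1/(z(-15 - 12) + Y) = 1/(368 - 1393/3) = 1/(-289/3) = -3/289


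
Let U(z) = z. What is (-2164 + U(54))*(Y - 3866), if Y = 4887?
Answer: -2154310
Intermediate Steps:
(-2164 + U(54))*(Y - 3866) = (-2164 + 54)*(4887 - 3866) = -2110*1021 = -2154310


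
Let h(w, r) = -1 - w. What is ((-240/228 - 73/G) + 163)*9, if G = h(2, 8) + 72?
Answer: 632778/437 ≈ 1448.0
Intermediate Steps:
G = 69 (G = (-1 - 1*2) + 72 = (-1 - 2) + 72 = -3 + 72 = 69)
((-240/228 - 73/G) + 163)*9 = ((-240/228 - 73/69) + 163)*9 = ((-240*1/228 - 73*1/69) + 163)*9 = ((-20/19 - 73/69) + 163)*9 = (-2767/1311 + 163)*9 = (210926/1311)*9 = 632778/437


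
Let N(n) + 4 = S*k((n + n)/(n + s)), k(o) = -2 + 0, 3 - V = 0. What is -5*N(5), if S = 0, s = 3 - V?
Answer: 20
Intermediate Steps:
V = 3 (V = 3 - 1*0 = 3 + 0 = 3)
s = 0 (s = 3 - 1*3 = 3 - 3 = 0)
k(o) = -2
N(n) = -4 (N(n) = -4 + 0*(-2) = -4 + 0 = -4)
-5*N(5) = -5*(-4) = 20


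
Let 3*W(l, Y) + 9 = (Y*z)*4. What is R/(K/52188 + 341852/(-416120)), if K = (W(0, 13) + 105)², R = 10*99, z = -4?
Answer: -12093359543100/9785545819 ≈ -1235.8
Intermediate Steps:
R = 990
W(l, Y) = -3 - 16*Y/3 (W(l, Y) = -3 + ((Y*(-4))*4)/3 = -3 + (-4*Y*4)/3 = -3 + (-16*Y)/3 = -3 - 16*Y/3)
K = 9604/9 (K = ((-3 - 16/3*13) + 105)² = ((-3 - 208/3) + 105)² = (-217/3 + 105)² = (98/3)² = 9604/9 ≈ 1067.1)
R/(K/52188 + 341852/(-416120)) = 990/((9604/9)/52188 + 341852/(-416120)) = 990/((9604/9)*(1/52188) + 341852*(-1/416120)) = 990/(2401/117423 - 85463/104030) = 990/(-9785545819/12215514690) = 990*(-12215514690/9785545819) = -12093359543100/9785545819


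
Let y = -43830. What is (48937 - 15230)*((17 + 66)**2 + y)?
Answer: -1245170287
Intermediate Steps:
(48937 - 15230)*((17 + 66)**2 + y) = (48937 - 15230)*((17 + 66)**2 - 43830) = 33707*(83**2 - 43830) = 33707*(6889 - 43830) = 33707*(-36941) = -1245170287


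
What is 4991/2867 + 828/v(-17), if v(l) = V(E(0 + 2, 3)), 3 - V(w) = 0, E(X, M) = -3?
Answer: 796283/2867 ≈ 277.74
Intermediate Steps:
V(w) = 3 (V(w) = 3 - 1*0 = 3 + 0 = 3)
v(l) = 3
4991/2867 + 828/v(-17) = 4991/2867 + 828/3 = 4991*(1/2867) + 828*(⅓) = 4991/2867 + 276 = 796283/2867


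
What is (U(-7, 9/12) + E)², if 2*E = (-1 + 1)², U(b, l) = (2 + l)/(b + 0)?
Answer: 121/784 ≈ 0.15434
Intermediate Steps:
U(b, l) = (2 + l)/b
E = 0 (E = (-1 + 1)²/2 = (½)*0² = (½)*0 = 0)
(U(-7, 9/12) + E)² = ((2 + 9/12)/(-7) + 0)² = (-(2 + 9*(1/12))/7 + 0)² = (-(2 + ¾)/7 + 0)² = (-⅐*11/4 + 0)² = (-11/28 + 0)² = (-11/28)² = 121/784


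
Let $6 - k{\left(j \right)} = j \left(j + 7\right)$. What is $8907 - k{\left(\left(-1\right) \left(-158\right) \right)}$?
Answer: $34971$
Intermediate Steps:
$k{\left(j \right)} = 6 - j \left(7 + j\right)$ ($k{\left(j \right)} = 6 - j \left(j + 7\right) = 6 - j \left(7 + j\right)$)
$8907 - k{\left(\left(-1\right) \left(-158\right) \right)} = 8907 - \left(6 - \left(\left(-1\right) \left(-158\right)\right)^{2} - 7 \left(\left(-1\right) \left(-158\right)\right)\right) = 8907 - \left(6 - 158^{2} - 1106\right) = 8907 - \left(6 - 24964 - 1106\right) = 8907 - -26064 = 8907 + 26064 = 34971$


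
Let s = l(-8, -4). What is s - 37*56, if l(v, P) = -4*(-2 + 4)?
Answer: -2080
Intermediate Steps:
l(v, P) = -8 (l(v, P) = -4*2 = -8)
s = -8
s - 37*56 = -8 - 37*56 = -8 - 2072 = -2080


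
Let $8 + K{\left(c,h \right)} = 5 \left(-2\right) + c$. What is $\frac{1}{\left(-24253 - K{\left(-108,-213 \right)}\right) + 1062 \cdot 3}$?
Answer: $- \frac{1}{20941} \approx -4.7753 \cdot 10^{-5}$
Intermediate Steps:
$K{\left(c,h \right)} = -18 + c$ ($K{\left(c,h \right)} = -8 + \left(5 \left(-2\right) + c\right) = -8 + \left(-10 + c\right) = -18 + c$)
$\frac{1}{\left(-24253 - K{\left(-108,-213 \right)}\right) + 1062 \cdot 3} = \frac{1}{\left(-24253 - \left(-18 - 108\right)\right) + 1062 \cdot 3} = \frac{1}{\left(-24253 - -126\right) + 3186} = \frac{1}{\left(-24253 + 126\right) + 3186} = \frac{1}{-24127 + 3186} = \frac{1}{-20941} = - \frac{1}{20941}$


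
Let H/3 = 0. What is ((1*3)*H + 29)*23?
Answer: 667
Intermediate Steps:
H = 0 (H = 3*0 = 0)
((1*3)*H + 29)*23 = ((1*3)*0 + 29)*23 = (3*0 + 29)*23 = (0 + 29)*23 = 29*23 = 667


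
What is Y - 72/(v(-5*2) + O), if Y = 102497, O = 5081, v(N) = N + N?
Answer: 172912415/1687 ≈ 1.0250e+5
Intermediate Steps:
v(N) = 2*N
Y - 72/(v(-5*2) + O) = 102497 - 72/(2*(-5*2) + 5081) = 102497 - 72/(2*(-10) + 5081) = 102497 - 72/(-20 + 5081) = 102497 - 72/5061 = 102497 - 1*24/1687 = 102497 - 24/1687 = 172912415/1687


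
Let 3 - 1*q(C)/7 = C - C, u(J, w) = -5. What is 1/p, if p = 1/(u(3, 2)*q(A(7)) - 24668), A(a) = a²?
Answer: -24773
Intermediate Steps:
q(C) = 21 (q(C) = 21 - 7*(C - C) = 21 - 7*0 = 21 + 0 = 21)
p = -1/24773 (p = 1/(-5*21 - 24668) = 1/(-105 - 24668) = 1/(-24773) = -1/24773 ≈ -4.0367e-5)
1/p = 1/(-1/24773) = -24773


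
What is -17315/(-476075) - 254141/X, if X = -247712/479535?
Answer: 11603805722605181/23585898080 ≈ 4.9198e+5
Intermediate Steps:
X = -247712/479535 (X = -247712*1/479535 = -247712/479535 ≈ -0.51657)
-17315/(-476075) - 254141/X = -17315/(-476075) - 254141/(-247712/479535) = -17315*(-1/476075) - 254141*(-479535/247712) = 3463/95215 + 121869504435/247712 = 11603805722605181/23585898080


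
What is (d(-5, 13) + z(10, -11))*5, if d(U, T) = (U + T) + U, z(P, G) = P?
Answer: 65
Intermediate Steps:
d(U, T) = T + 2*U (d(U, T) = (T + U) + U = T + 2*U)
(d(-5, 13) + z(10, -11))*5 = ((13 + 2*(-5)) + 10)*5 = ((13 - 10) + 10)*5 = (3 + 10)*5 = 13*5 = 65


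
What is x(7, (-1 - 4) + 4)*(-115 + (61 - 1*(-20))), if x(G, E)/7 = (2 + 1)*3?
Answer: -2142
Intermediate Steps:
x(G, E) = 63 (x(G, E) = 7*((2 + 1)*3) = 7*(3*3) = 7*9 = 63)
x(7, (-1 - 4) + 4)*(-115 + (61 - 1*(-20))) = 63*(-115 + (61 - 1*(-20))) = 63*(-115 + (61 + 20)) = 63*(-115 + 81) = 63*(-34) = -2142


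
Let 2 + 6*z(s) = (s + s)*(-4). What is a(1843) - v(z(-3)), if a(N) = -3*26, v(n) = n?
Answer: -245/3 ≈ -81.667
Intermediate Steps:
z(s) = -⅓ - 4*s/3 (z(s) = -⅓ + ((s + s)*(-4))/6 = -⅓ + ((2*s)*(-4))/6 = -⅓ + (-8*s)/6 = -⅓ - 4*s/3)
a(N) = -78
a(1843) - v(z(-3)) = -78 - (-⅓ - 4/3*(-3)) = -78 - (-⅓ + 4) = -78 - 1*11/3 = -78 - 11/3 = -245/3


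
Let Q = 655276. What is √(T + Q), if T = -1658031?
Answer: I*√1002755 ≈ 1001.4*I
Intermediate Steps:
√(T + Q) = √(-1658031 + 655276) = √(-1002755) = I*√1002755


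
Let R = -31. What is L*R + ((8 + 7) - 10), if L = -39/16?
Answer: 1289/16 ≈ 80.563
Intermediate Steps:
L = -39/16 (L = -39*1/16 = -39/16 ≈ -2.4375)
L*R + ((8 + 7) - 10) = -39/16*(-31) + ((8 + 7) - 10) = 1209/16 + (15 - 10) = 1209/16 + 5 = 1289/16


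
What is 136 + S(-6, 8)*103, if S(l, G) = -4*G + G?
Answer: -2336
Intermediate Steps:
S(l, G) = -3*G
136 + S(-6, 8)*103 = 136 - 3*8*103 = 136 - 24*103 = 136 - 2472 = -2336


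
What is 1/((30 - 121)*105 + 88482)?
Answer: 1/78927 ≈ 1.2670e-5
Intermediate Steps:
1/((30 - 121)*105 + 88482) = 1/(-91*105 + 88482) = 1/(-9555 + 88482) = 1/78927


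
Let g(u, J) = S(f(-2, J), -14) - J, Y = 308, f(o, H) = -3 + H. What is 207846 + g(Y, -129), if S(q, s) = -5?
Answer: 207970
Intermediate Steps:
g(u, J) = -5 - J
207846 + g(Y, -129) = 207846 + (-5 - 1*(-129)) = 207846 + (-5 + 129) = 207846 + 124 = 207970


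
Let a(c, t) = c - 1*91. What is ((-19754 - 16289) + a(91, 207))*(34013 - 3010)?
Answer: -1117441129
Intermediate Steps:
a(c, t) = -91 + c (a(c, t) = c - 91 = -91 + c)
((-19754 - 16289) + a(91, 207))*(34013 - 3010) = ((-19754 - 16289) + (-91 + 91))*(34013 - 3010) = (-36043 + 0)*31003 = -36043*31003 = -1117441129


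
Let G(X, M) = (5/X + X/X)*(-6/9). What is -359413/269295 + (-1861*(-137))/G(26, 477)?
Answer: -2677698309088/8348145 ≈ -3.2075e+5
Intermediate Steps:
G(X, M) = -2/3 - 10/(3*X) (G(X, M) = (5/X + 1)*(-6*1/9) = (1 + 5/X)*(-2/3) = -2/3 - 10/(3*X))
-359413/269295 + (-1861*(-137))/G(26, 477) = -359413/269295 + (-1861*(-137))/(((2/3)*(-5 - 1*26)/26)) = -359413*1/269295 + 254957/(((2/3)*(1/26)*(-5 - 26))) = -359413/269295 + 254957/(((2/3)*(1/26)*(-31))) = -359413/269295 + 254957/(-31/39) = -359413/269295 + 254957*(-39/31) = -359413/269295 - 9943323/31 = -2677698309088/8348145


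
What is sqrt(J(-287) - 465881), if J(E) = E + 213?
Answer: I*sqrt(465955) ≈ 682.61*I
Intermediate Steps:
J(E) = 213 + E
sqrt(J(-287) - 465881) = sqrt((213 - 287) - 465881) = sqrt(-74 - 465881) = sqrt(-465955) = I*sqrt(465955)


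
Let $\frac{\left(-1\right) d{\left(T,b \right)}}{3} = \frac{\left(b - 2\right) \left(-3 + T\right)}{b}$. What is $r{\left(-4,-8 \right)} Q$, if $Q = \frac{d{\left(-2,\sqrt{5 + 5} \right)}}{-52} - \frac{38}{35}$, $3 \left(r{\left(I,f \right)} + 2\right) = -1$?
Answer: $\frac{2501}{780} - \frac{7 \sqrt{10}}{52} \approx 2.7807$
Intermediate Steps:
$d{\left(T,b \right)} = - \frac{3 \left(-3 + T\right) \left(-2 + b\right)}{b}$ ($d{\left(T,b \right)} = - 3 \frac{\left(b - 2\right) \left(-3 + T\right)}{b} = - 3 \frac{\left(-2 + b\right) \left(-3 + T\right)}{b} = - 3 \frac{\left(-3 + T\right) \left(-2 + b\right)}{b} = - \frac{3 \left(-3 + T\right) \left(-2 + b\right)}{b}$)
$r{\left(I,f \right)} = - \frac{7}{3}$ ($r{\left(I,f \right)} = -2 + \frac{1}{3} \left(-1\right) = -2 - \frac{1}{3} = - \frac{7}{3}$)
$Q = - \frac{38}{35} - \frac{3 \sqrt{10} \left(-10 + 5 \sqrt{10}\right)}{520}$ ($Q = \frac{3 \frac{1}{\sqrt{5 + 5}} \left(-6 + 2 \left(-2\right) - \sqrt{5 + 5} \left(-3 - 2\right)\right)}{-52} - \frac{38}{35} = \frac{3 \left(-6 - 4 - \sqrt{10} \left(-5\right)\right)}{\sqrt{10}} \left(- \frac{1}{52}\right) - \frac{38}{35} = 3 \frac{\sqrt{10}}{10} \left(-6 - 4 + 5 \sqrt{10}\right) \left(- \frac{1}{52}\right) - \frac{38}{35} = 3 \frac{\sqrt{10}}{10} \left(-10 + 5 \sqrt{10}\right) \left(- \frac{1}{52}\right) - \frac{38}{35} = \frac{3 \sqrt{10} \left(-10 + 5 \sqrt{10}\right)}{10} \left(- \frac{1}{52}\right) - \frac{38}{35} = - \frac{3 \sqrt{10} \left(-10 + 5 \sqrt{10}\right)}{520} - \frac{38}{35} = - \frac{38}{35} - \frac{3 \sqrt{10} \left(-10 + 5 \sqrt{10}\right)}{520} \approx -1.1917$)
$r{\left(-4,-8 \right)} Q = - \frac{7 \left(- \frac{2501}{1820} + \frac{3 \sqrt{10}}{52}\right)}{3} = \frac{2501}{780} - \frac{7 \sqrt{10}}{52}$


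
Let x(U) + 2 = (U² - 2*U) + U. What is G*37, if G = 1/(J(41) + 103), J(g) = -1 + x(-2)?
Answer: 37/106 ≈ 0.34906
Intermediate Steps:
x(U) = -2 + U² - U (x(U) = -2 + ((U² - 2*U) + U) = -2 + (U² - U) = -2 + U² - U)
J(g) = 3 (J(g) = -1 + (-2 + (-2)² - 1*(-2)) = -1 + (-2 + 4 + 2) = -1 + 4 = 3)
G = 1/106 (G = 1/(3 + 103) = 1/106 ≈ 0.0094340)
G*37 = (1/106)*37 = 37/106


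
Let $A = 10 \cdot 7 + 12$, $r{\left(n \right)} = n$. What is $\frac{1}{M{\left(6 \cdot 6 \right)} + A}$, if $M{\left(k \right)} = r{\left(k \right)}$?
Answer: $\frac{1}{118} \approx 0.0084746$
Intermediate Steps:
$A = 82$ ($A = 70 + 12 = 82$)
$M{\left(k \right)} = k$
$\frac{1}{M{\left(6 \cdot 6 \right)} + A} = \frac{1}{6 \cdot 6 + 82} = \frac{1}{36 + 82} = \frac{1}{118}$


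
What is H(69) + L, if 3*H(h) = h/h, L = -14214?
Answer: -42641/3 ≈ -14214.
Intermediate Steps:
H(h) = ⅓ (H(h) = (h/h)/3 = (⅓)*1 = ⅓)
H(69) + L = ⅓ - 14214 = -42641/3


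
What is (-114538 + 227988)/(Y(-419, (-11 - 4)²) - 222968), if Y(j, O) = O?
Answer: -113450/222743 ≈ -0.50933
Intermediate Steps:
(-114538 + 227988)/(Y(-419, (-11 - 4)²) - 222968) = (-114538 + 227988)/((-11 - 4)² - 222968) = 113450/((-15)² - 222968) = 113450/(225 - 222968) = 113450/(-222743) = 113450*(-1/222743) = -113450/222743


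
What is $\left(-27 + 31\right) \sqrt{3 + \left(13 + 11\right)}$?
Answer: $12 \sqrt{3} \approx 20.785$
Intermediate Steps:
$\left(-27 + 31\right) \sqrt{3 + \left(13 + 11\right)} = 4 \sqrt{3 + 24} = 4 \sqrt{27} = 4 \cdot 3 \sqrt{3} = 12 \sqrt{3}$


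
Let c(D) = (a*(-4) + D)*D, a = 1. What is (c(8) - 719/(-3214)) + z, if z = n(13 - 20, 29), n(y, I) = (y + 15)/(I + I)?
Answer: 3016299/93206 ≈ 32.362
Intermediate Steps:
n(y, I) = (15 + y)/(2*I) (n(y, I) = (15 + y)/((2*I)) = (15 + y)*(1/(2*I)) = (15 + y)/(2*I))
c(D) = D*(-4 + D) (c(D) = (1*(-4) + D)*D = (-4 + D)*D = D*(-4 + D))
z = 4/29 (z = (½)*(15 + (13 - 20))/29 = (½)*(1/29)*(15 - 7) = (½)*(1/29)*8 = 4/29 ≈ 0.13793)
(c(8) - 719/(-3214)) + z = (8*(-4 + 8) - 719/(-3214)) + 4/29 = (8*4 - 719*(-1/3214)) + 4/29 = (32 + 719/3214) + 4/29 = 103567/3214 + 4/29 = 3016299/93206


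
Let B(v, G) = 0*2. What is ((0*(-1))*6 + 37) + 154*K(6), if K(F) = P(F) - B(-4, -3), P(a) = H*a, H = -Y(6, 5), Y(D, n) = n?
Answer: -4583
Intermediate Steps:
B(v, G) = 0
H = -5 (H = -1*5 = -5)
P(a) = -5*a
K(F) = -5*F (K(F) = -5*F - 1*0 = -5*F + 0 = -5*F)
((0*(-1))*6 + 37) + 154*K(6) = ((0*(-1))*6 + 37) + 154*(-5*6) = (0*6 + 37) + 154*(-30) = (0 + 37) - 4620 = 37 - 4620 = -4583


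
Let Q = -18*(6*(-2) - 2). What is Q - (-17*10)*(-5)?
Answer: -598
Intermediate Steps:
Q = 252 (Q = -18*(-12 - 2) = -18*(-14) = 252)
Q - (-17*10)*(-5) = 252 - (-17*10)*(-5) = 252 - (-170)*(-5) = 252 - 1*850 = 252 - 850 = -598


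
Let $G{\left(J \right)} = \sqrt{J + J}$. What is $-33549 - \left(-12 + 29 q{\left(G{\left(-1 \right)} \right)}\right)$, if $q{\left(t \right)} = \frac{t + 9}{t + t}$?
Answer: $- \frac{67103}{2} + \frac{261 i \sqrt{2}}{4} \approx -33552.0 + 92.277 i$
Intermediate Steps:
$G{\left(J \right)} = \sqrt{2} \sqrt{J}$ ($G{\left(J \right)} = \sqrt{2 J} = \sqrt{2} \sqrt{J}$)
$q{\left(t \right)} = \frac{9 + t}{2 t}$
$-33549 - \left(-12 + 29 q{\left(G{\left(-1 \right)} \right)}\right) = -33549 - \left(-12 + 29 \frac{9 + \sqrt{2} \sqrt{-1}}{2 \sqrt{2} \sqrt{-1}}\right) = -33549 - \left(-12 + 29 \frac{9 + \sqrt{2} i}{2 \sqrt{2} i}\right) = -33549 - \left(-12 + 29 \frac{9 + i \sqrt{2}}{2 i \sqrt{2}}\right) = -33549 - \left(-12 + 29 \frac{- \frac{i \sqrt{2}}{2} \left(9 + i \sqrt{2}\right)}{2}\right) = -33549 - \left(-12 + 29 \left(- \frac{i \sqrt{2} \left(9 + i \sqrt{2}\right)}{4}\right)\right) = -33549 - \left(-12 - \frac{29 i \sqrt{2} \left(9 + i \sqrt{2}\right)}{4}\right) = -33549 + \left(12 + \frac{29 i \sqrt{2} \left(9 + i \sqrt{2}\right)}{4}\right) = -33537 + \frac{29 i \sqrt{2} \left(9 + i \sqrt{2}\right)}{4}$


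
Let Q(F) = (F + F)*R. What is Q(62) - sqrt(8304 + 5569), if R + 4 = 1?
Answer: -372 - sqrt(13873) ≈ -489.78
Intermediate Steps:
R = -3 (R = -4 + 1 = -3)
Q(F) = -6*F (Q(F) = (F + F)*(-3) = (2*F)*(-3) = -6*F)
Q(62) - sqrt(8304 + 5569) = -6*62 - sqrt(8304 + 5569) = -372 - sqrt(13873)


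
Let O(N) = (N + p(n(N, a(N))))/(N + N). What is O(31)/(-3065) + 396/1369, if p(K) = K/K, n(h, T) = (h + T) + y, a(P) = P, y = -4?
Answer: 37604036/130075535 ≈ 0.28909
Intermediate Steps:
n(h, T) = -4 + T + h (n(h, T) = (h + T) - 4 = (T + h) - 4 = -4 + T + h)
p(K) = 1
O(N) = (1 + N)/(2*N) (O(N) = (N + 1)/(N + N) = (1 + N)/((2*N)) = (1 + N)*(1/(2*N)) = (1 + N)/(2*N))
O(31)/(-3065) + 396/1369 = ((1/2)*(1 + 31)/31)/(-3065) + 396/1369 = ((1/2)*(1/31)*32)*(-1/3065) + 396*(1/1369) = (16/31)*(-1/3065) + 396/1369 = -16/95015 + 396/1369 = 37604036/130075535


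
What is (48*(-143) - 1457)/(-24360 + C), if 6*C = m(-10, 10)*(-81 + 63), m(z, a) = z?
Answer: 8321/24330 ≈ 0.34201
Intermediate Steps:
C = 30 (C = (-10*(-81 + 63))/6 = (-10*(-18))/6 = (⅙)*180 = 30)
(48*(-143) - 1457)/(-24360 + C) = (48*(-143) - 1457)/(-24360 + 30) = (-6864 - 1457)/(-24330) = -8321*(-1/24330) = 8321/24330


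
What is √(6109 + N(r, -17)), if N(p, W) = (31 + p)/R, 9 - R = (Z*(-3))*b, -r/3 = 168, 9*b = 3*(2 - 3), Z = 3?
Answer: √217086/6 ≈ 77.654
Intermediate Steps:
b = -⅓ (b = (3*(2 - 3))/9 = (3*(-1))/9 = (⅑)*(-3) = -⅓ ≈ -0.33333)
r = -504 (r = -3*168 = -504)
R = 6 (R = 9 - 3*(-3)*(-1)/3 = 9 - (-9)*(-1)/3 = 9 - 1*3 = 9 - 3 = 6)
N(p, W) = 31/6 + p/6 (N(p, W) = (31 + p)/6 = (31 + p)*(⅙) = 31/6 + p/6)
√(6109 + N(r, -17)) = √(6109 + (31/6 + (⅙)*(-504))) = √(6109 + (31/6 - 84)) = √(6109 - 473/6) = √(36181/6) = √217086/6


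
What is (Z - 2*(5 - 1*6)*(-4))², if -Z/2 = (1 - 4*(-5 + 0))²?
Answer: 792100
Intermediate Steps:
Z = -882 (Z = -2*(1 - 4*(-5 + 0))² = -2*(1 - 4*(-5))² = -2*(1 + 20)² = -2*21² = -2*441 = -882)
(Z - 2*(5 - 1*6)*(-4))² = (-882 - 2*(5 - 1*6)*(-4))² = (-882 - 2*(5 - 6)*(-4))² = (-882 - 2*(-1)*(-4))² = (-882 + 2*(-4))² = (-882 - 8)² = (-890)² = 792100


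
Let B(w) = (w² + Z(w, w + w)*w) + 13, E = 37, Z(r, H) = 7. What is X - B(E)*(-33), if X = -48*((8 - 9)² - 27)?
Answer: 55401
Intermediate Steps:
B(w) = 13 + w² + 7*w (B(w) = (w² + 7*w) + 13 = 13 + w² + 7*w)
X = 1248 (X = -48*((-1)² - 27) = -48*(1 - 27) = -48*(-26) = 1248)
X - B(E)*(-33) = 1248 - (13 + 37² + 7*37)*(-33) = 1248 - (13 + 1369 + 259)*(-33) = 1248 - 1641*(-33) = 1248 - 1*(-54153) = 1248 + 54153 = 55401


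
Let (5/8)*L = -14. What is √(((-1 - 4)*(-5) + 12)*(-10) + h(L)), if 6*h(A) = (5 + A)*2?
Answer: I*√9395/5 ≈ 19.386*I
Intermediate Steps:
L = -112/5 (L = (8/5)*(-14) = -112/5 ≈ -22.400)
h(A) = 5/3 + A/3 (h(A) = ((5 + A)*2)/6 = (10 + 2*A)/6 = 5/3 + A/3)
√(((-1 - 4)*(-5) + 12)*(-10) + h(L)) = √(((-1 - 4)*(-5) + 12)*(-10) + (5/3 + (⅓)*(-112/5))) = √((-5*(-5) + 12)*(-10) + (5/3 - 112/15)) = √((25 + 12)*(-10) - 29/5) = √(37*(-10) - 29/5) = √(-370 - 29/5) = √(-1879/5) = I*√9395/5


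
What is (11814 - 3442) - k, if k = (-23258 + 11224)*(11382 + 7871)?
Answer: 231698974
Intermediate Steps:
k = -231690602 (k = -12034*19253 = -231690602)
(11814 - 3442) - k = (11814 - 3442) - 1*(-231690602) = 8372 + 231690602 = 231698974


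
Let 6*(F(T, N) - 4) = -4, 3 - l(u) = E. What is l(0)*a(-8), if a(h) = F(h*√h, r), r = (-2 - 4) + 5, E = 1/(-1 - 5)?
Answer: 95/9 ≈ 10.556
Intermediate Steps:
E = -⅙ (E = 1/(-6) = -⅙ ≈ -0.16667)
l(u) = 19/6 (l(u) = 3 - 1*(-⅙) = 3 + ⅙ = 19/6)
r = -1 (r = -6 + 5 = -1)
F(T, N) = 10/3 (F(T, N) = 4 + (⅙)*(-4) = 4 - ⅔ = 10/3)
a(h) = 10/3
l(0)*a(-8) = (19/6)*(10/3) = 95/9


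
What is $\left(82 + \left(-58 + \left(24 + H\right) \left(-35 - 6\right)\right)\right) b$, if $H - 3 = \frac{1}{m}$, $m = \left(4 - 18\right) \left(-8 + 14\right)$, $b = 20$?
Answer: $- \frac{454655}{21} \approx -21650.0$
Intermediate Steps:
$m = -84$ ($m = \left(-14\right) 6 = -84$)
$H = \frac{251}{84}$ ($H = 3 + \frac{1}{-84} = 3 - \frac{1}{84} = \frac{251}{84} \approx 2.9881$)
$\left(82 + \left(-58 + \left(24 + H\right) \left(-35 - 6\right)\right)\right) b = \left(82 + \left(-58 + \left(24 + \frac{251}{84}\right) \left(-35 - 6\right)\right)\right) 20 = \left(82 + \left(-58 + \frac{2267}{84} \left(-41\right)\right)\right) 20 = \left(82 - \frac{97819}{84}\right) 20 = \left(- \frac{90931}{84}\right) 20 = - \frac{454655}{21}$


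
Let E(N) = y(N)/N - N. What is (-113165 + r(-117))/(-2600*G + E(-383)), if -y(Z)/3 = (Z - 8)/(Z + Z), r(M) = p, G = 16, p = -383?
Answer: 33312485144/12092159853 ≈ 2.7549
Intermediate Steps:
r(M) = -383
y(Z) = -3*(-8 + Z)/(2*Z) (y(Z) = -3*(Z - 8)/(Z + Z) = -3*(-8 + Z)/(2*Z))
E(N) = -N + (-3/2 + 12/N)/N (E(N) = (-3/2 + 12/N)/N - N = -N + (-3/2 + 12/N)/N)
(-113165 + r(-117))/(-2600*G + E(-383)) = (-113165 - 383)/(-2600*16 + (-1*(-383) + 12/(-383)**2 - 3/2/(-383))) = -113548/(-41600 + (383 + 12*(1/146689) - 3/2*(-1/383))) = -113548/(-41600 + (383 + 12/146689 + 3/766)) = -113548/(-41600 + 112364947/293378) = -113548/(-12092159853/293378) = -113548*(-293378/12092159853) = 33312485144/12092159853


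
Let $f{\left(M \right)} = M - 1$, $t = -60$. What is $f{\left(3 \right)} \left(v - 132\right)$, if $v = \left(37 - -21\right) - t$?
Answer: $-28$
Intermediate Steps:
$f{\left(M \right)} = -1 + M$ ($f{\left(M \right)} = M - 1 = -1 + M$)
$v = 118$ ($v = \left(37 - -21\right) - -60 = \left(37 + 21\right) + 60 = 58 + 60 = 118$)
$f{\left(3 \right)} \left(v - 132\right) = \left(-1 + 3\right) \left(118 - 132\right) = 2 \left(-14\right) = -28$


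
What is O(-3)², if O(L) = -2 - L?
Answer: 1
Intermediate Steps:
O(-3)² = (-2 - 1*(-3))² = (-2 + 3)² = 1² = 1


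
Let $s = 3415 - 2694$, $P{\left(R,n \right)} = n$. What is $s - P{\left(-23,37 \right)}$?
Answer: $684$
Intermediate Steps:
$s = 721$ ($s = 3415 - 2694 = 721$)
$s - P{\left(-23,37 \right)} = 721 - 37 = 684$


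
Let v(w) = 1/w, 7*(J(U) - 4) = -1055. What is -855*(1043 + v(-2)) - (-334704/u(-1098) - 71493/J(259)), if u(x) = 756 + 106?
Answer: -789165561729/885274 ≈ -8.9144e+5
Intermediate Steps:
J(U) = -1027/7 (J(U) = 4 + (1/7)*(-1055) = 4 - 1055/7 = -1027/7)
u(x) = 862
v(w) = 1/w
-855*(1043 + v(-2)) - (-334704/u(-1098) - 71493/J(259)) = -855*(1043 + 1/(-2)) - (-334704/862 - 71493/(-1027/7)) = -855*(1043 - 1/2) - (-334704*1/862 - 71493*(-7/1027)) = -855*2085/2 - (-167352/431 + 500451/1027) = -1782675/2 - 1*43823877/442637 = -1782675/2 - 43823877/442637 = -789165561729/885274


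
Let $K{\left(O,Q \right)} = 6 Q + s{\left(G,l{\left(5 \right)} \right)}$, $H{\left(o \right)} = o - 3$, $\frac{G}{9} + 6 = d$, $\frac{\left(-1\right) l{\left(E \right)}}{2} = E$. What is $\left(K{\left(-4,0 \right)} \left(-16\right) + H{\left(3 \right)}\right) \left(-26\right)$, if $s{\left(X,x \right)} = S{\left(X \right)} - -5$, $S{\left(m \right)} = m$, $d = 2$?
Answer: $-12896$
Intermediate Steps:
$l{\left(E \right)} = - 2 E$
$G = -36$ ($G = -54 + 9 \cdot 2 = -54 + 18 = -36$)
$s{\left(X,x \right)} = 5 + X$ ($s{\left(X,x \right)} = X - -5 = X + 5 = 5 + X$)
$H{\left(o \right)} = -3 + o$
$K{\left(O,Q \right)} = -31 + 6 Q$ ($K{\left(O,Q \right)} = 6 Q + \left(5 - 36\right) = 6 Q - 31 = -31 + 6 Q$)
$\left(K{\left(-4,0 \right)} \left(-16\right) + H{\left(3 \right)}\right) \left(-26\right) = \left(\left(-31 + 6 \cdot 0\right) \left(-16\right) + \left(-3 + 3\right)\right) \left(-26\right) = \left(\left(-31 + 0\right) \left(-16\right) + 0\right) \left(-26\right) = \left(\left(-31\right) \left(-16\right) + 0\right) \left(-26\right) = \left(496 + 0\right) \left(-26\right) = 496 \left(-26\right) = -12896$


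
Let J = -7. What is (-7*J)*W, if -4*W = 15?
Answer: -735/4 ≈ -183.75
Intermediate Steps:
W = -15/4 (W = -¼*15 = -15/4 ≈ -3.7500)
(-7*J)*W = -7*(-7)*(-15/4) = 49*(-15/4) = -735/4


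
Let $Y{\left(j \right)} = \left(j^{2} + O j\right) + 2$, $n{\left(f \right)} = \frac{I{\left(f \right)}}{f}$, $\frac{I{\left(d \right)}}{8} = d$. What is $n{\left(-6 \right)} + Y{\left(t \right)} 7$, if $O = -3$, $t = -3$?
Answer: $148$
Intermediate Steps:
$I{\left(d \right)} = 8 d$
$n{\left(f \right)} = 8$ ($n{\left(f \right)} = \frac{8 f}{f} = 8$)
$Y{\left(j \right)} = 2 + j^{2} - 3 j$ ($Y{\left(j \right)} = \left(j^{2} - 3 j\right) + 2 = 2 + j^{2} - 3 j$)
$n{\left(-6 \right)} + Y{\left(t \right)} 7 = 8 + \left(2 + \left(-3\right)^{2} - -9\right) 7 = 8 + \left(2 + 9 + 9\right) 7 = 8 + 20 \cdot 7 = 8 + 140 = 148$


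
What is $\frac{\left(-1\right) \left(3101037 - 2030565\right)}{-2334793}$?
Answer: $\frac{1070472}{2334793} \approx 0.45849$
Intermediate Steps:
$\frac{\left(-1\right) \left(3101037 - 2030565\right)}{-2334793} = - (3101037 - 2030565) \left(- \frac{1}{2334793}\right) = \left(-1\right) 1070472 \left(- \frac{1}{2334793}\right) = \left(-1070472\right) \left(- \frac{1}{2334793}\right) = \frac{1070472}{2334793}$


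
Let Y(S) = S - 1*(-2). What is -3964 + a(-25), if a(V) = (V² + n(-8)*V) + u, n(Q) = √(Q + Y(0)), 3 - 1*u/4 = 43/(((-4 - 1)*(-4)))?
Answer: -16678/5 - 25*I*√6 ≈ -3335.6 - 61.237*I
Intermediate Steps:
Y(S) = 2 + S (Y(S) = S + 2 = 2 + S)
u = 17/5 (u = 12 - 172/((-4 - 1)*(-4)) = 12 - 172/((-5*(-4))) = 12 - 172/20 = 12 - 4*43/20 = 12 - 43/5 = 17/5 ≈ 3.4000)
n(Q) = √(2 + Q) (n(Q) = √(Q + (2 + 0)) = √(Q + 2) = √(2 + Q))
a(V) = 17/5 + V² + I*V*√6 (a(V) = (V² + √(2 - 8)*V) + 17/5 = (V² + √(-6)*V) + 17/5 = (V² + (I*√6)*V) + 17/5 = (V² + I*V*√6) + 17/5 = 17/5 + V² + I*V*√6)
-3964 + a(-25) = -3964 + (17/5 + (-25)² + I*(-25)*√6) = -3964 + (17/5 + 625 - 25*I*√6) = -3964 + (3142/5 - 25*I*√6) = -16678/5 - 25*I*√6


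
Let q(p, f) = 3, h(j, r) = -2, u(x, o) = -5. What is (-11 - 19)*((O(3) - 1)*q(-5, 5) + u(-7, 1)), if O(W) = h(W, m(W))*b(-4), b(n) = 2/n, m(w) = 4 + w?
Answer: 150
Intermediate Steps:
O(W) = 1 (O(W) = -4/(-4) = -4*(-1)/4 = -2*(-½) = 1)
(-11 - 19)*((O(3) - 1)*q(-5, 5) + u(-7, 1)) = (-11 - 19)*((1 - 1)*3 - 5) = -30*(0*3 - 5) = -30*(0 - 5) = -30*(-5) = 150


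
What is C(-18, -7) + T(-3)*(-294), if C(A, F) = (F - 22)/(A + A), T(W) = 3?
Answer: -31723/36 ≈ -881.19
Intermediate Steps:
C(A, F) = (-22 + F)/(2*A) (C(A, F) = (-22 + F)/((2*A)) = (-22 + F)*(1/(2*A)) = (-22 + F)/(2*A))
C(-18, -7) + T(-3)*(-294) = (½)*(-22 - 7)/(-18) + 3*(-294) = (½)*(-1/18)*(-29) - 882 = 29/36 - 882 = -31723/36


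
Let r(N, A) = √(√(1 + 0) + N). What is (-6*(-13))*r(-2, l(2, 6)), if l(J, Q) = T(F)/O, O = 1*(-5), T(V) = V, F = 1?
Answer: 78*I ≈ 78.0*I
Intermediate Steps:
O = -5
l(J, Q) = -⅕ (l(J, Q) = 1/(-5) = 1*(-⅕) = -⅕)
r(N, A) = √(1 + N) (r(N, A) = √(√1 + N) = √(1 + N))
(-6*(-13))*r(-2, l(2, 6)) = (-6*(-13))*√(1 - 2) = 78*√(-1) = 78*I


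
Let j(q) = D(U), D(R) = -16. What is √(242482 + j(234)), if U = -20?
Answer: √242466 ≈ 492.41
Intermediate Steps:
j(q) = -16
√(242482 + j(234)) = √(242482 - 16) = √242466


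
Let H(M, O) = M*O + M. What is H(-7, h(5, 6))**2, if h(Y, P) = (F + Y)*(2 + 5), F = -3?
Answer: 11025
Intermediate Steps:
h(Y, P) = -21 + 7*Y (h(Y, P) = (-3 + Y)*(2 + 5) = (-3 + Y)*7 = -21 + 7*Y)
H(M, O) = M + M*O
H(-7, h(5, 6))**2 = (-7*(1 + (-21 + 7*5)))**2 = (-7*(1 + (-21 + 35)))**2 = (-7*(1 + 14))**2 = (-7*15)**2 = (-105)**2 = 11025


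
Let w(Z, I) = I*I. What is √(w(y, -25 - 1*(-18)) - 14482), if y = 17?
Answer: I*√14433 ≈ 120.14*I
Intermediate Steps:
w(Z, I) = I²
√(w(y, -25 - 1*(-18)) - 14482) = √((-25 - 1*(-18))² - 14482) = √((-25 + 18)² - 14482) = √((-7)² - 14482) = √(49 - 14482) = √(-14433) = I*√14433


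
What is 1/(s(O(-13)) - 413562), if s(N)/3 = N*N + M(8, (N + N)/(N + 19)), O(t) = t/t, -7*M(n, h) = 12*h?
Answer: -35/14474583 ≈ -2.4180e-6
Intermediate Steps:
M(n, h) = -12*h/7
O(t) = 1
s(N) = 3*N² - 72*N/(7*(19 + N)) (s(N) = 3*(N*N - 12*(N + N)/(7*(N + 19))) = 3*(N² - 12*2*N/(7*(19 + N))) = 3*(N² - 24*N/(7*(19 + N))) = 3*N² - 72*N/(7*(19 + N)))
1/(s(O(-13)) - 413562) = 1/((3/7)*1*(-24 + 7*1*(19 + 1))/(19 + 1) - 413562) = 1/((3/7)*1*(-24 + 7*1*20)/20 - 413562) = 1/((3/7)*1*(1/20)*(-24 + 140) - 413562) = 1/((3/7)*1*(1/20)*116 - 413562) = 1/(87/35 - 413562) = 1/(-14474583/35) = -35/14474583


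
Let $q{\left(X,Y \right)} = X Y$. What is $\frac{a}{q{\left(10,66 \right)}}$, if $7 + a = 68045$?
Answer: $\frac{34019}{330} \approx 103.09$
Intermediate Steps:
$a = 68038$ ($a = -7 + 68045 = 68038$)
$\frac{a}{q{\left(10,66 \right)}} = \frac{68038}{10 \cdot 66} = \frac{68038}{660} = 68038 \cdot \frac{1}{660} = \frac{34019}{330}$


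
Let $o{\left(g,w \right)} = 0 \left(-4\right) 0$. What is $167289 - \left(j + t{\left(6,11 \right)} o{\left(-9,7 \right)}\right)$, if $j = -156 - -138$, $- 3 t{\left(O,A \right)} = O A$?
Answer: $167307$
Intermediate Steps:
$o{\left(g,w \right)} = 0$ ($o{\left(g,w \right)} = 0 \cdot 0 = 0$)
$t{\left(O,A \right)} = - \frac{A O}{3}$ ($t{\left(O,A \right)} = - \frac{O A}{3} = - \frac{A O}{3}$)
$j = -18$ ($j = -156 + 138 = -18$)
$167289 - \left(j + t{\left(6,11 \right)} o{\left(-9,7 \right)}\right) = 167289 - \left(-18 + \left(- \frac{1}{3}\right) 11 \cdot 6 \cdot 0\right) = 167289 - \left(-18 - 0\right) = 167289 - \left(-18 + 0\right) = 167289 - -18 = 167289 + 18 = 167307$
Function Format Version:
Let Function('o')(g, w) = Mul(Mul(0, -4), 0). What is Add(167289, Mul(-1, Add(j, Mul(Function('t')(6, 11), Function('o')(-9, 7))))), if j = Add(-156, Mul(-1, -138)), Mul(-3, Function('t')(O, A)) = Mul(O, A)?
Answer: 167307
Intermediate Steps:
Function('o')(g, w) = 0 (Function('o')(g, w) = Mul(0, 0) = 0)
Function('t')(O, A) = Mul(Rational(-1, 3), A, O) (Function('t')(O, A) = Mul(Rational(-1, 3), Mul(O, A)) = Mul(Rational(-1, 3), Mul(A, O)) = Mul(Rational(-1, 3), A, O))
j = -18 (j = Add(-156, 138) = -18)
Add(167289, Mul(-1, Add(j, Mul(Function('t')(6, 11), Function('o')(-9, 7))))) = Add(167289, Mul(-1, Add(-18, Mul(Mul(Rational(-1, 3), 11, 6), 0)))) = Add(167289, Mul(-1, Add(-18, Mul(-22, 0)))) = Add(167289, Mul(-1, Add(-18, 0))) = Add(167289, Mul(-1, -18)) = Add(167289, 18) = 167307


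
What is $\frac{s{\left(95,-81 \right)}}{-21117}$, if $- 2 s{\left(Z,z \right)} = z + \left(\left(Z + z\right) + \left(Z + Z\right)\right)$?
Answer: $\frac{41}{14078} \approx 0.0029123$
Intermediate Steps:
$s{\left(Z,z \right)} = - z - \frac{3 Z}{2}$ ($s{\left(Z,z \right)} = - \frac{z + \left(\left(Z + z\right) + \left(Z + Z\right)\right)}{2} = - \frac{z + \left(\left(Z + z\right) + 2 Z\right)}{2} = - \frac{z + \left(z + 3 Z\right)}{2} = - \frac{2 z + 3 Z}{2} = - z - \frac{3 Z}{2}$)
$\frac{s{\left(95,-81 \right)}}{-21117} = \frac{\left(-1\right) \left(-81\right) - \frac{285}{2}}{-21117} = \left(81 - \frac{285}{2}\right) \left(- \frac{1}{21117}\right) = \left(- \frac{123}{2}\right) \left(- \frac{1}{21117}\right) = \frac{41}{14078}$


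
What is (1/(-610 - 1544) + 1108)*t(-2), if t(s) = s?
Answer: -2386631/1077 ≈ -2216.0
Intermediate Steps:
(1/(-610 - 1544) + 1108)*t(-2) = (1/(-610 - 1544) + 1108)*(-2) = (1/(-2154) + 1108)*(-2) = (-1/2154 + 1108)*(-2) = (2386631/2154)*(-2) = -2386631/1077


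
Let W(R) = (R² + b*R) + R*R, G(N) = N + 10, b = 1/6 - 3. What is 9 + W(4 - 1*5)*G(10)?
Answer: 317/3 ≈ 105.67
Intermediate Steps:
b = -17/6 (b = ⅙ - 3 = -17/6 ≈ -2.8333)
G(N) = 10 + N
W(R) = 2*R² - 17*R/6 (W(R) = (R² - 17*R/6) + R*R = (R² - 17*R/6) + R² = 2*R² - 17*R/6)
9 + W(4 - 1*5)*G(10) = 9 + ((4 - 1*5)*(-17 + 12*(4 - 1*5))/6)*(10 + 10) = 9 + ((4 - 5)*(-17 + 12*(4 - 5))/6)*20 = 9 + ((⅙)*(-1)*(-17 + 12*(-1)))*20 = 9 + ((⅙)*(-1)*(-17 - 12))*20 = 9 + ((⅙)*(-1)*(-29))*20 = 9 + (29/6)*20 = 9 + 290/3 = 317/3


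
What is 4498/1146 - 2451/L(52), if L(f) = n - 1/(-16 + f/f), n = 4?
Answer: -20929156/34953 ≈ -598.78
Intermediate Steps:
L(f) = 61/15 (L(f) = 4 - 1/(-16 + f/f) = 4 - 1/(-16 + 1) = 4 - 1/(-15) = 4 - 1*(-1/15) = 4 + 1/15 = 61/15)
4498/1146 - 2451/L(52) = 4498/1146 - 2451/61/15 = 4498*(1/1146) - 2451*15/61 = 2249/573 - 36765/61 = -20929156/34953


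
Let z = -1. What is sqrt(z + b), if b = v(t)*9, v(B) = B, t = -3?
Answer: 2*I*sqrt(7) ≈ 5.2915*I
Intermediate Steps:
b = -27 (b = -3*9 = -27)
sqrt(z + b) = sqrt(-1 - 27) = sqrt(-28) = 2*I*sqrt(7)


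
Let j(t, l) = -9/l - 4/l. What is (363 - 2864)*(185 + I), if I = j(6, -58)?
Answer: -26868243/58 ≈ -4.6325e+5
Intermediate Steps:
j(t, l) = -13/l
I = 13/58 (I = -13/(-58) = -13*(-1/58) = 13/58 ≈ 0.22414)
(363 - 2864)*(185 + I) = (363 - 2864)*(185 + 13/58) = -2501*10743/58 = -26868243/58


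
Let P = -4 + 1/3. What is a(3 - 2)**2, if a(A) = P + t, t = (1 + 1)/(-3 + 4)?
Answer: 25/9 ≈ 2.7778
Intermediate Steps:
t = 2 (t = 2/1 = 2*1 = 2)
P = -11/3 (P = -4 + 1/3 = -11/3 ≈ -3.6667)
a(A) = -5/3 (a(A) = -11/3 + 2 = -5/3)
a(3 - 2)**2 = (-5/3)**2 = 25/9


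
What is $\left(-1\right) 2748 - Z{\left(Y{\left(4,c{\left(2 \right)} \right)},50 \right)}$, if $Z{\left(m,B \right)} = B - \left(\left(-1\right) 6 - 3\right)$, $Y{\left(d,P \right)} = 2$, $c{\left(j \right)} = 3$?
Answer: $-2807$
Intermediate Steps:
$Z{\left(m,B \right)} = 9 + B$ ($Z{\left(m,B \right)} = B - \left(-6 - 3\right) = B - -9 = B + 9 = 9 + B$)
$\left(-1\right) 2748 - Z{\left(Y{\left(4,c{\left(2 \right)} \right)},50 \right)} = \left(-1\right) 2748 - \left(9 + 50\right) = -2748 - 59 = -2807$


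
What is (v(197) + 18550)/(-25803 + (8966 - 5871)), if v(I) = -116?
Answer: -9217/11354 ≈ -0.81178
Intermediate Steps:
(v(197) + 18550)/(-25803 + (8966 - 5871)) = (-116 + 18550)/(-25803 + (8966 - 5871)) = 18434/(-25803 + 3095) = 18434/(-22708) = 18434*(-1/22708) = -9217/11354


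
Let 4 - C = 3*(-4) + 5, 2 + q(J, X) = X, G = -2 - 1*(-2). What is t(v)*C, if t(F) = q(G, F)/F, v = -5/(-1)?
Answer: 33/5 ≈ 6.6000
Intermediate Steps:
G = 0 (G = -2 + 2 = 0)
q(J, X) = -2 + X
v = 5 (v = -5*(-1) = 5)
C = 11 (C = 4 - (3*(-4) + 5) = 4 - (-12 + 5) = 4 - 1*(-7) = 4 + 7 = 11)
t(F) = (-2 + F)/F
t(v)*C = ((-2 + 5)/5)*11 = ((⅕)*3)*11 = (⅗)*11 = 33/5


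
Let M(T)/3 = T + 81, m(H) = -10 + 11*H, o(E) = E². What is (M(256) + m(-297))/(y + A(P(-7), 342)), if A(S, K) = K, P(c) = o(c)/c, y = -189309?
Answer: 2266/188967 ≈ 0.011992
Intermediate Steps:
M(T) = 243 + 3*T (M(T) = 3*(T + 81) = 3*(81 + T) = 243 + 3*T)
P(c) = c (P(c) = c²/c = c)
(M(256) + m(-297))/(y + A(P(-7), 342)) = ((243 + 3*256) + (-10 + 11*(-297)))/(-189309 + 342) = ((243 + 768) + (-10 - 3267))/(-188967) = (1011 - 3277)*(-1/188967) = -2266*(-1/188967) = 2266/188967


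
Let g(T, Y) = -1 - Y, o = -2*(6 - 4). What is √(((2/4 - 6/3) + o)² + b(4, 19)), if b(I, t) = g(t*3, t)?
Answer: √41/2 ≈ 3.2016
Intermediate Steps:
o = -4 (o = -2*2 = -4)
b(I, t) = -1 - t
√(((2/4 - 6/3) + o)² + b(4, 19)) = √(((2/4 - 6/3) - 4)² + (-1 - 1*19)) = √(((2*(¼) - 6*⅓) - 4)² + (-1 - 19)) = √(((½ - 2) - 4)² - 20) = √((-3/2 - 4)² - 20) = √((-11/2)² - 20) = √(121/4 - 20) = √(41/4) = √41/2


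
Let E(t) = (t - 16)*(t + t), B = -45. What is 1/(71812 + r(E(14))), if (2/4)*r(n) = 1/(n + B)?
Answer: 101/7253010 ≈ 1.3925e-5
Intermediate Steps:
E(t) = 2*t*(-16 + t) (E(t) = (-16 + t)*(2*t) = 2*t*(-16 + t))
r(n) = 2/(-45 + n) (r(n) = 2/(n - 45) = 2/(-45 + n))
1/(71812 + r(E(14))) = 1/(71812 + 2/(-45 + 2*14*(-16 + 14))) = 1/(71812 + 2/(-45 + 2*14*(-2))) = 1/(71812 + 2/(-45 - 56)) = 1/(71812 + 2/(-101)) = 1/(71812 + 2*(-1/101)) = 1/(71812 - 2/101) = 1/(7253010/101) = 101/7253010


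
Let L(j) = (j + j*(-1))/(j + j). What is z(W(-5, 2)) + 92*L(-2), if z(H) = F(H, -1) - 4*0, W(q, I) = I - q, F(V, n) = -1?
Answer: -1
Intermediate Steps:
z(H) = -1 (z(H) = -1 - 4*0 = -1 + 0 = -1)
L(j) = 0 (L(j) = (j - j)/((2*j)) = 0*(1/(2*j)) = 0)
z(W(-5, 2)) + 92*L(-2) = -1 + 92*0 = -1 + 0 = -1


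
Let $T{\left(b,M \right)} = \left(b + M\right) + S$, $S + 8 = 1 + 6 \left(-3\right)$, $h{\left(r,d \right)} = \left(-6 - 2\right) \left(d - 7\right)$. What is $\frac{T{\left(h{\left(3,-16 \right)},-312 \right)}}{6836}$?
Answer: $- \frac{153}{6836} \approx -0.022382$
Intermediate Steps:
$h{\left(r,d \right)} = 56 - 8 d$ ($h{\left(r,d \right)} = - 8 \left(-7 + d\right) = 56 - 8 d$)
$S = -25$ ($S = -8 + \left(1 + 6 \left(-3\right)\right) = -8 + \left(1 - 18\right) = -8 - 17 = -25$)
$T{\left(b,M \right)} = -25 + M + b$ ($T{\left(b,M \right)} = \left(b + M\right) - 25 = \left(M + b\right) - 25 = -25 + M + b$)
$\frac{T{\left(h{\left(3,-16 \right)},-312 \right)}}{6836} = \frac{-25 - 312 + \left(56 - -128\right)}{6836} = \left(-25 - 312 + \left(56 + 128\right)\right) \frac{1}{6836} = \left(-25 - 312 + 184\right) \frac{1}{6836} = \left(-153\right) \frac{1}{6836} = - \frac{153}{6836}$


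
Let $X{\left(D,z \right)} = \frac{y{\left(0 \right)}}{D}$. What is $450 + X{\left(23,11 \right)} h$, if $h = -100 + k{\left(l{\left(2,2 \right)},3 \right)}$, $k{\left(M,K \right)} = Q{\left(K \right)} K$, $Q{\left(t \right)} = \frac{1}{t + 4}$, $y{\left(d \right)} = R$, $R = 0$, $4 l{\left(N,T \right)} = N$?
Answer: $450$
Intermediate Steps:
$l{\left(N,T \right)} = \frac{N}{4}$
$y{\left(d \right)} = 0$
$X{\left(D,z \right)} = 0$ ($X{\left(D,z \right)} = \frac{0}{D} = 0$)
$Q{\left(t \right)} = \frac{1}{4 + t}$
$k{\left(M,K \right)} = \frac{K}{4 + K}$
$h = - \frac{697}{7}$ ($h = -100 + \frac{3}{4 + 3} = -100 + \frac{3}{7} = - \frac{697}{7} \approx -99.571$)
$450 + X{\left(23,11 \right)} h = 450 + 0 \left(- \frac{697}{7}\right) = 450 + 0 = 450$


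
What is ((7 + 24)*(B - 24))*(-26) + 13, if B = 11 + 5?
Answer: 6461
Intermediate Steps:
B = 16
((7 + 24)*(B - 24))*(-26) + 13 = ((7 + 24)*(16 - 24))*(-26) + 13 = (31*(-8))*(-26) + 13 = -248*(-26) + 13 = 6448 + 13 = 6461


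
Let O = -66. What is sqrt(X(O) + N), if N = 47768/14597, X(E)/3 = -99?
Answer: I*sqrt(62585235977)/14597 ≈ 17.138*I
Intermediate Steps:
X(E) = -297 (X(E) = 3*(-99) = -297)
N = 47768/14597 (N = 47768*(1/14597) = 47768/14597 ≈ 3.2725)
sqrt(X(O) + N) = sqrt(-297 + 47768/14597) = sqrt(-4287541/14597) = I*sqrt(62585235977)/14597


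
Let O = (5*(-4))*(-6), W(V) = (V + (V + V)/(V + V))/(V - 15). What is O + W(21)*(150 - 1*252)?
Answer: -254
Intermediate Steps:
W(V) = (1 + V)/(-15 + V) (W(V) = (V + (2*V)/((2*V)))/(-15 + V) = (V + (2*V)*(1/(2*V)))/(-15 + V) = (V + 1)/(-15 + V) = (1 + V)/(-15 + V))
O = 120 (O = -20*(-6) = 120)
O + W(21)*(150 - 1*252) = 120 + ((1 + 21)/(-15 + 21))*(150 - 1*252) = 120 + (22/6)*(150 - 252) = 120 + ((⅙)*22)*(-102) = 120 + (11/3)*(-102) = 120 - 374 = -254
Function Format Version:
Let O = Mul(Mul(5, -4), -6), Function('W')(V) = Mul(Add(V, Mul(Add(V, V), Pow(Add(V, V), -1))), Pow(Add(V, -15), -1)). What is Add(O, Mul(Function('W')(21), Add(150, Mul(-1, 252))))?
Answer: -254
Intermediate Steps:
Function('W')(V) = Mul(Pow(Add(-15, V), -1), Add(1, V)) (Function('W')(V) = Mul(Add(V, Mul(Mul(2, V), Pow(Mul(2, V), -1))), Pow(Add(-15, V), -1)) = Mul(Add(V, Mul(Mul(2, V), Mul(Rational(1, 2), Pow(V, -1)))), Pow(Add(-15, V), -1)) = Mul(Add(V, 1), Pow(Add(-15, V), -1)) = Mul(Add(1, V), Pow(Add(-15, V), -1)) = Mul(Pow(Add(-15, V), -1), Add(1, V)))
O = 120 (O = Mul(-20, -6) = 120)
Add(O, Mul(Function('W')(21), Add(150, Mul(-1, 252)))) = Add(120, Mul(Mul(Pow(Add(-15, 21), -1), Add(1, 21)), Add(150, Mul(-1, 252)))) = Add(120, Mul(Mul(Pow(6, -1), 22), Add(150, -252))) = Add(120, Mul(Mul(Rational(1, 6), 22), -102)) = Add(120, Mul(Rational(11, 3), -102)) = Add(120, -374) = -254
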